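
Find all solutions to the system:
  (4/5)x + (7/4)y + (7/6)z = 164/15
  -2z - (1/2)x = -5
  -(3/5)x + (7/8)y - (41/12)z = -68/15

Row-reduce:
R1 ← R1 / (4/5).
R2 ← R2 + 1/2·R1.
R3 ← R3 + 3/5·R1.
R2 ← R2 / (35/32).
R1 ← R1 − 35/16·R2.
R3 ← R3 − 35/16·R2.
Rank is 2 with 3 unknowns, leaving z free.

infinitely many solutions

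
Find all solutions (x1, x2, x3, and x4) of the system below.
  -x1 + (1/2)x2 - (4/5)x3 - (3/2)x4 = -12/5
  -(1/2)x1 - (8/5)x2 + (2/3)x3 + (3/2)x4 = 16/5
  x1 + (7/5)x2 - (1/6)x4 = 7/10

infinitely many solutions

Row-reduce:
R1 ← R1 / (-1).
R2 ← R2 + 1/2·R1.
R3 ← R3 − 1·R1.
R2 ← R2 / (-37/20).
R1 ← R1 + 1/2·R2.
R3 ← R3 − 19/10·R2.
R3 ← R3 / (164/555).
R1 ← R1 − 284/555·R3.
R2 ← R2 + 64/111·R3.
Rank is 3 with 4 unknowns, leaving x4 free.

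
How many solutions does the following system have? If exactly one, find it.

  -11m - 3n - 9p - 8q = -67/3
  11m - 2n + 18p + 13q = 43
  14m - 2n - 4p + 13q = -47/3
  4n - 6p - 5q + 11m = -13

m = 0, n = 1/3, p = 8/3, q = -1/3

Row-reduce the augmented matrix:
R1 ← R1 / (-11).
R2 ← R2 − 11·R1.
R3 ← R3 − 14·R1.
R4 ← R4 − 11·R1.
R2 ← R2 / (-5).
R1 ← R1 − 3/11·R2.
R3 ← R3 + 64/11·R2.
R4 ← R4 − 1·R2.
R3 ← R3 / (-1426/55).
R1 ← R1 − 72/55·R3.
R2 ← R2 + 9/5·R3.
R4 ← R4 + 66/5·R3.
R4 ← R4 / (-7467/713).
R1 ← R1 − 605/713·R4.
R2 ← R2 + 1129/1426·R4.
R3 ← R3 − 165/1426·R4.
Reading off the reduced rows gives m = 0, n = 1/3, p = 8/3, q = -1/3.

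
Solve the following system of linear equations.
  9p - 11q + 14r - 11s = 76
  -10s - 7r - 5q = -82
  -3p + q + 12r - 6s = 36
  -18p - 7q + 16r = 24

p = 4, q = 0, r = 6, s = 4

Row-reduce the augmented matrix:
R1 ← R1 / (9).
R3 ← R3 + 3·R1.
R4 ← R4 + 18·R1.
R2 ← R2 / (-5).
R1 ← R1 + 11/9·R2.
R3 ← R3 + 8/3·R2.
R4 ← R4 + 29·R2.
R3 ← R3 / (102/5).
R1 ← R1 − 49/15·R3.
R2 ← R2 − 7/5·R3.
R4 ← R4 − 423/5·R3.
R4 ← R4 / (1835/34).
R1 ← R1 − 1759/918·R4.
R2 ← R2 − 703/306·R4.
R3 ← R3 + 65/306·R4.
Reading off the reduced rows gives p = 4, q = 0, r = 6, s = 4.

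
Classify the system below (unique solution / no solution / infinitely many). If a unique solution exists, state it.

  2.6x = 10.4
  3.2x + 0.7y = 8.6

Row-reduce the augmented matrix:
R1 ← R1 / (13/5).
R2 ← R2 − 16/5·R1.
R2 ← R2 / (7/10).
Reading off the reduced rows gives x = 4, y = -6.

x = 4, y = -6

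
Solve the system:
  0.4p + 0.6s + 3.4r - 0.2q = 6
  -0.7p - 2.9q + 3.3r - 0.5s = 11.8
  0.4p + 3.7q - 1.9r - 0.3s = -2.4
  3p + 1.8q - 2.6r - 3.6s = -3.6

Row-reduce the augmented matrix:
R1 ← R1 / (2/5).
R2 ← R2 + 7/10·R1.
R3 ← R3 − 2/5·R1.
R4 ← R4 − 3·R1.
R2 ← R2 / (-13/4).
R1 ← R1 + 1/2·R2.
R3 ← R3 − 39/10·R2.
R4 ← R4 − 33/10·R2.
R3 ← R3 / (29/5).
R1 ← R1 − 92/13·R3.
R2 ← R2 + 37/13·R3.
R4 ← R4 + 1216/65·R3.
R4 ← R4 / (-3135/377).
R1 ← R1 − 644/377·R4.
R2 ← R2 + 541/1885·R4.
R3 ← R3 + 6/145·R4.
Reading off the reduced rows gives p = -4, q = 1, r = 3, s = -4.

p = -4, q = 1, r = 3, s = -4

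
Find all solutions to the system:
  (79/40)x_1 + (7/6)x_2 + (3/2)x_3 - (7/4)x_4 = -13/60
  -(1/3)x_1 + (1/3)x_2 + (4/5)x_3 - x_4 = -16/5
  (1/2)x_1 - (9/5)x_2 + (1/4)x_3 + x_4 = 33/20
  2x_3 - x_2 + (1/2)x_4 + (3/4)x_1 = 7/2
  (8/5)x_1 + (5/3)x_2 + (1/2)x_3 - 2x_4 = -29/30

Row-reduce:
R1 ← R1 / (79/40).
R2 ← R2 + 1/3·R1.
R3 ← R3 − 1/2·R1.
R4 ← R4 − 3/4·R1.
R5 ← R5 − 8/5·R1.
R2 ← R2 / (377/711).
R1 ← R1 − 140/237·R2.
R3 ← R3 + 2483/1185·R2.
R4 ← R4 + 114/79·R2.
R5 ← R5 − 57/79·R2.
R3 ← R3 / (11693/2900).
R1 ← R1 + 12/29·R3.
R2 ← R2 − 288/145·R3.
R4 ← R4 − 623/145·R3.
R5 ← R5 + 623/290·R3.
R4 ← R4 / (236562/152009).
R1 ← R1 − 27330/152009·R4.
R2 ← R2 + 96105/152009·R4.
R3 ← R3 + 10660/11693·R4.
R5 ← R5 + 118281/152009·R4.
Row 5 reduces to 0 = 1, a contradiction. The system is inconsistent.

no solution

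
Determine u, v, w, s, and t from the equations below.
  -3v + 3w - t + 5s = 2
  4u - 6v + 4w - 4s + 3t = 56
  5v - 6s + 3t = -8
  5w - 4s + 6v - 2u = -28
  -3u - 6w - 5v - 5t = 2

Row-reduce the augmented matrix:
Swap R1 and R2.
R1 ← R1 / (4).
R4 ← R4 + 2·R1.
R5 ← R5 + 3·R1.
R2 ← R2 / (-3).
R1 ← R1 + 3/2·R2.
R3 ← R3 − 5·R2.
R4 ← R4 − 3·R2.
R5 ← R5 + 19/2·R2.
R3 ← R3 / (5).
R1 ← R1 + 1/2·R3.
R2 ← R2 + 1·R3.
R4 ← R4 − 10·R3.
R5 ← R5 + 25/2·R3.
R4 ← R4 / (-17/3).
R1 ← R1 + 49/15·R4.
R2 ← R2 + 6/5·R4.
R3 ← R3 − 7/15·R4.
R5 ← R5 + 13·R4.
R5 ← R5 / (593/68).
R1 ← R1 − 179/68·R5.
R2 ← R2 − 18/17·R5.
R3 ← R3 − 3/34·R5.
R4 ← R4 − 13/34·R5.
Reading off the reduced rows gives u = 6, v = -4, w = 0, s = -2, t = 0.

u = 6, v = -4, w = 0, s = -2, t = 0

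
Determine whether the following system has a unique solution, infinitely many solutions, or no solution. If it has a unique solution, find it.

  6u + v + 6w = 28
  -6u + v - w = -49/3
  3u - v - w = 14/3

Row-reduce the augmented matrix:
R1 ← R1 / (6).
R2 ← R2 + 6·R1.
R3 ← R3 − 3·R1.
R2 ← R2 / (2).
R1 ← R1 − 1/6·R2.
R3 ← R3 + 3/2·R2.
R3 ← R3 / (-1/4).
R1 ← R1 − 7/12·R3.
R2 ← R2 − 5/2·R3.
Reading off the reduced rows gives u = 7/3, v = 0, w = 7/3.

u = 7/3, v = 0, w = 7/3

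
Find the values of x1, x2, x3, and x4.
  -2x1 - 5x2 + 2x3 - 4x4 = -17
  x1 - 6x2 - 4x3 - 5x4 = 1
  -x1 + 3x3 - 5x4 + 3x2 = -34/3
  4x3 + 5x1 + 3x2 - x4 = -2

Row-reduce the augmented matrix:
R1 ← R1 / (-2).
R2 ← R2 − 1·R1.
R3 ← R3 + 1·R1.
R4 ← R4 − 5·R1.
R2 ← R2 / (-17/2).
R1 ← R1 − 5/2·R2.
R3 ← R3 − 11/2·R2.
R4 ← R4 + 19/2·R2.
R3 ← R3 / (1/17).
R1 ← R1 + 32/17·R3.
R2 ← R2 − 6/17·R3.
R4 ← R4 − 210/17·R3.
R4 ← R4 / (1578).
R1 ← R1 + 241·R4.
R2 ← R2 − 46·R4.
R3 ← R3 + 128·R4.
Reading off the reduced rows gives x1 = 4/3, x2 = 1, x3 = -8/3, x4 = 1.

x1 = 4/3, x2 = 1, x3 = -8/3, x4 = 1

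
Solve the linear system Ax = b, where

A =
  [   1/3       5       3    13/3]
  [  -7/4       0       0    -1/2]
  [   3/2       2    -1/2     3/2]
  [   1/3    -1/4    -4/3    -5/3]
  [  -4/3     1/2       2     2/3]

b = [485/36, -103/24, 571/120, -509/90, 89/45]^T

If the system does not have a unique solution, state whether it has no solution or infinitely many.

Row-reduce the augmented matrix:
R1 ← R1 / (1/3).
R2 ← R2 + 7/4·R1.
R3 ← R3 − 3/2·R1.
R4 ← R4 − 1/3·R1.
R5 ← R5 + 4/3·R1.
R2 ← R2 / (105/4).
R1 ← R1 − 15·R2.
R3 ← R3 + 41/2·R2.
R4 ← R4 + 21/4·R2.
R5 ← R5 − 41/2·R2.
R3 ← R3 / (-17/10).
R2 ← R2 − 3/5·R3.
R4 ← R4 + 71/60·R3.
R5 ← R5 − 17/10·R3.
R4 ← R4 / (-1195/1071).
R1 ← R1 − 2/7·R4.
R2 ← R2 − 32/51·R4.
R3 ← R3 − 131/357·R4.
R5 reduces to 0 = 0, so the extra equation is consistent.
Reading off the reduced rows gives x_1 = 5/3, x_2 = -3/5, x_3 = 4/3, x_4 = 11/4.

x_1 = 5/3, x_2 = -3/5, x_3 = 4/3, x_4 = 11/4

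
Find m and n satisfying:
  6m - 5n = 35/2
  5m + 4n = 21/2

m = 5/2, n = -1/2

Row-reduce the augmented matrix:
R1 ← R1 / (6).
R2 ← R2 − 5·R1.
R2 ← R2 / (49/6).
R1 ← R1 + 5/6·R2.
Reading off the reduced rows gives m = 5/2, n = -1/2.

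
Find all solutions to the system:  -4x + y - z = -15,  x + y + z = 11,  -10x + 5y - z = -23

infinitely many solutions

Row-reduce:
R1 ← R1 / (-4).
R2 ← R2 − 1·R1.
R3 ← R3 + 10·R1.
R2 ← R2 / (5/4).
R1 ← R1 + 1/4·R2.
R3 ← R3 − 5/2·R2.
Rank is 2 with 3 unknowns, leaving z free.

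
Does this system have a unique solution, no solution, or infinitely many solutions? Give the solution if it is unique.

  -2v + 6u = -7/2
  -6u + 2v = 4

no solution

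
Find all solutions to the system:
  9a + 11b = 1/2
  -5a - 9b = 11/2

Row-reduce the augmented matrix:
R1 ← R1 / (9).
R2 ← R2 + 5·R1.
R2 ← R2 / (-26/9).
R1 ← R1 − 11/9·R2.
Reading off the reduced rows gives a = 5/2, b = -2.

a = 5/2, b = -2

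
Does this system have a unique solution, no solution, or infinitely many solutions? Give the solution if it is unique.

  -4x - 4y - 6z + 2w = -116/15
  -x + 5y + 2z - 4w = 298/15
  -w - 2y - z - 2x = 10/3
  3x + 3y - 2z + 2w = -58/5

Row-reduce the augmented matrix:
R1 ← R1 / (-4).
R2 ← R2 + 1·R1.
R3 ← R3 + 2·R1.
R4 ← R4 − 3·R1.
R2 ← R2 / (6).
R1 ← R1 − 1·R2.
R3 ← R3 / (2).
R1 ← R1 − 11/12·R3.
R2 ← R2 − 7/12·R3.
R4 ← R4 + 13/2·R3.
R4 ← R4 / (-3).
R1 ← R1 − 7/6·R4.
R2 ← R2 + 1/6·R4.
R3 ← R3 + 1·R4.
Reading off the reduced rows gives x = -8/3, y = 6/5, z = 8/5, w = -2.

x = -8/3, y = 6/5, z = 8/5, w = -2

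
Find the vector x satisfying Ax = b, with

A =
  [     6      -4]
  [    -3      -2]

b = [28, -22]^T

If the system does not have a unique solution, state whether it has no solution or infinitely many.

x_1 = 6, x_2 = 2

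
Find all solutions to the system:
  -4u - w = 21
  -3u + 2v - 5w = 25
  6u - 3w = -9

Row-reduce the augmented matrix:
R1 ← R1 / (-4).
R2 ← R2 + 3·R1.
R3 ← R3 − 6·R1.
R2 ← R2 / (2).
R3 ← R3 / (-9/2).
R1 ← R1 − 1/4·R3.
R2 ← R2 + 17/8·R3.
Reading off the reduced rows gives u = -4, v = -6, w = -5.

u = -4, v = -6, w = -5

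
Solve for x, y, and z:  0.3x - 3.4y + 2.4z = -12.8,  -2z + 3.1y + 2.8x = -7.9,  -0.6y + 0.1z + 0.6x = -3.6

Row-reduce the augmented matrix:
R1 ← R1 / (3/10).
R2 ← R2 − 14/5·R1.
R3 ← R3 − 3/5·R1.
R2 ← R2 / (209/6).
R1 ← R1 + 34/3·R2.
R3 ← R3 − 31/5·R2.
R3 ← R3 / (-3731/10450).
R1 ← R1 − 64/1045·R3.
R2 ← R2 + 732/1045·R3.
Reading off the reduced rows gives x = -6, y = -1, z = -6.

x = -6, y = -1, z = -6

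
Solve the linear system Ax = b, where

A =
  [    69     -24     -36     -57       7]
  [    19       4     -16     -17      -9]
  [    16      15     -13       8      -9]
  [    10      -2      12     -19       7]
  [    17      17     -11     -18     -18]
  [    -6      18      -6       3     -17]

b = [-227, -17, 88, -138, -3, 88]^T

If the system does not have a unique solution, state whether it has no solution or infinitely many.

x_1 = -1, x_2 = 1, x_3 = -3, x_4 = 4, x_5 = -2

Row-reduce the augmented matrix:
R1 ← R1 / (69).
R2 ← R2 − 19·R1.
R3 ← R3 − 16·R1.
R4 ← R4 − 10·R1.
R5 ← R5 − 17·R1.
R6 ← R6 + 6·R1.
R2 ← R2 / (244/23).
R1 ← R1 + 8/23·R2.
R3 ← R3 − 473/23·R2.
R4 ← R4 − 34/23·R2.
R5 ← R5 − 527/23·R2.
R6 ← R6 − 366/23·R2.
R3 ← R3 / (436/61).
R1 ← R1 + 44/61·R3.
R2 ← R2 + 35/61·R3.
R4 ← R4 − 1102/61·R3.
R5 ← R5 − 672/61·R3.
R4 ← R4 / (-30771/436).
R1 ← R1 − 333/218·R4.
R2 ← R2 − 1555/872·R4.
R3 ← R3 − 2897/872·R4.
R5 ← R5 + 8227/218·R4.
R5 ← R5 / (-197699/92313).
R1 ← R1 − 1346/3419·R5.
R2 ← R2 + 61576/92313·R5.
R3 ← R3 − 53029/92313·R5.
R4 ← R4 − 25091/92313·R5.
R6 reduces to 0 = 0, so the extra equation is consistent.
Reading off the reduced rows gives x_1 = -1, x_2 = 1, x_3 = -3, x_4 = 4, x_5 = -2.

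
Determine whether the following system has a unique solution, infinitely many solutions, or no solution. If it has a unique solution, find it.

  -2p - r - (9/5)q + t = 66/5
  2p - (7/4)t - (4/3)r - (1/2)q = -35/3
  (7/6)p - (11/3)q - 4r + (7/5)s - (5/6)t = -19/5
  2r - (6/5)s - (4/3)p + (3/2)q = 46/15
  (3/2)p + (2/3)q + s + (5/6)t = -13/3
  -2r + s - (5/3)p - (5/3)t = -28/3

no solution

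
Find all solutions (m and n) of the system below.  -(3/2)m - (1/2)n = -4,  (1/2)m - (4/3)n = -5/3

m = 2, n = 2

Row-reduce the augmented matrix:
R1 ← R1 / (-3/2).
R2 ← R2 − 1/2·R1.
R2 ← R2 / (-3/2).
R1 ← R1 − 1/3·R2.
Reading off the reduced rows gives m = 2, n = 2.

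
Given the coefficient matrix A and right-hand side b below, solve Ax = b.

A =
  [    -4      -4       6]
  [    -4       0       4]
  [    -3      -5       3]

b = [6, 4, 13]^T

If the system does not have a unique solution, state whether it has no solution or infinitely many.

x_1 = -4, x_2 = -2, x_3 = -3

Row-reduce the augmented matrix:
R1 ← R1 / (-4).
R2 ← R2 + 4·R1.
R3 ← R3 + 3·R1.
R2 ← R2 / (4).
R1 ← R1 − 1·R2.
R3 ← R3 + 2·R2.
R3 ← R3 / (-5/2).
R1 ← R1 + 1·R3.
R2 ← R2 + 1/2·R3.
Reading off the reduced rows gives x_1 = -4, x_2 = -2, x_3 = -3.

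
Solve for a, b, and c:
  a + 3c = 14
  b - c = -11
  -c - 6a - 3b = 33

Row-reduce the augmented matrix:
R3 ← R3 + 6·R1.
R3 ← R3 + 3·R2.
R3 ← R3 / (14).
R1 ← R1 − 3·R3.
R2 ← R2 + 1·R3.
Reading off the reduced rows gives a = -4, b = -5, c = 6.

a = -4, b = -5, c = 6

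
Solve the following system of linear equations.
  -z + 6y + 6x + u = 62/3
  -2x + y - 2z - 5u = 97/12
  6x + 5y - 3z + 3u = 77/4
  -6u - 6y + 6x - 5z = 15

x = 5/3, y = 7/4, z = -3/2, u = -4/3

Row-reduce the augmented matrix:
R1 ← R1 / (6).
R2 ← R2 + 2·R1.
R3 ← R3 − 6·R1.
R4 ← R4 − 6·R1.
R2 ← R2 / (3).
R1 ← R1 − 1·R2.
R3 ← R3 + 1·R2.
R4 ← R4 + 12·R2.
R3 ← R3 / (-25/9).
R1 ← R1 − 11/18·R3.
R2 ← R2 + 7/9·R3.
R4 ← R4 + 40/3·R3.
R4 ← R4 / (-139/5).
R1 ← R1 − 91/50·R4.
R2 ← R2 + 42/25·R4.
R3 ← R3 + 4/25·R4.
Reading off the reduced rows gives x = 5/3, y = 7/4, z = -3/2, u = -4/3.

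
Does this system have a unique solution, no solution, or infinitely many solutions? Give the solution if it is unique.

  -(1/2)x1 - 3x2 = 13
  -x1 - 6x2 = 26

infinitely many solutions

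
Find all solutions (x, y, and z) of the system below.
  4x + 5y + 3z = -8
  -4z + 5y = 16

infinitely many solutions

Row-reduce:
R1 ← R1 / (4).
R2 ← R2 / (5).
R1 ← R1 − 5/4·R2.
Rank is 2 with 3 unknowns, leaving z free.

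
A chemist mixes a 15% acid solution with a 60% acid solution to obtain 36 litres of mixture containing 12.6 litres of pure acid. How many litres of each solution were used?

Let a = litres of solution A, b = litres of solution B.
  a + b = 36
  (3/20)a + (3/5)b = 63/5
From equation 1: a = 36 − b.
Substitute into equation 2 and solve: b = 16.
Then a = 20.

litres of solution A: 20, litres of solution B: 16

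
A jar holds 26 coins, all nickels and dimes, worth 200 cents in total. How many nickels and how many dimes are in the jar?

Let n = nickels, d = dimes.
  d + n = 26
  5n + 10d = 200
From equation 1: n = 26 − d.
Substitute into equation 2 and solve: d = 14.
Then n = 12.

nickels: 12, dimes: 14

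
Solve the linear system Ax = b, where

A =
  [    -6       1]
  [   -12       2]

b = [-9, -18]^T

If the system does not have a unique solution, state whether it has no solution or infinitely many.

Row-reduce:
R1 ← R1 / (-6).
R2 ← R2 + 12·R1.
Rank is 1 with 2 unknowns, leaving x_2 free.

infinitely many solutions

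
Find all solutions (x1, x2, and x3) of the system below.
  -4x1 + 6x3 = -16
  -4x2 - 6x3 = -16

infinitely many solutions

Row-reduce:
R1 ← R1 / (-4).
R2 ← R2 / (-4).
Rank is 2 with 3 unknowns, leaving x3 free.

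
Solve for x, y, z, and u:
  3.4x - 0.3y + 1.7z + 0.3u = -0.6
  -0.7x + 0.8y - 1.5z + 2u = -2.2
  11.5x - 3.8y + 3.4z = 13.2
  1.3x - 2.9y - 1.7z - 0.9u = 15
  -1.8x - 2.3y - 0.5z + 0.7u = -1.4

x = 2, y = -1, z = -4, u = -3

Row-reduce the augmented matrix:
R1 ← R1 / (17/5).
R2 ← R2 + 7/10·R1.
R3 ← R3 − 23/2·R1.
R4 ← R4 − 13/10·R1.
R5 ← R5 + 9/5·R1.
R2 ← R2 / (251/340).
R1 ← R1 + 3/34·R2.
R3 ← R3 + 947/340·R2.
R4 ← R4 + 947/340·R2.
R5 ← R5 + 209/85·R2.
R3 ← R3 / (-16789/2510).
R1 ← R1 − 91/251·R3.
R2 ← R2 + 391/251·R3.
R4 ← R4 + 16789/2510·R3.
R5 ← R5 + 861/251·R3.
Swap R4 and R5.
R4 ← R4 / (357354/83945).
R1 ← R1 − 11774/16789·R4.
R2 ← R2 − 20441/16789·R4.
R3 ← R3 + 16978/16789·R4.
R5 reduces to 0 = 0, so the extra equation is consistent.
Reading off the reduced rows gives x = 2, y = -1, z = -4, u = -3.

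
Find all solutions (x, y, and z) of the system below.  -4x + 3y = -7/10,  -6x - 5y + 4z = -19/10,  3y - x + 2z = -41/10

x = -1/5, y = -1/2, z = -7/5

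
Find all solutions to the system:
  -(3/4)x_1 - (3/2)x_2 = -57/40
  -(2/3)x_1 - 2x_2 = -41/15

Row-reduce the augmented matrix:
R1 ← R1 / (-3/4).
R2 ← R2 + 2/3·R1.
R2 ← R2 / (-2/3).
R1 ← R1 − 2·R2.
Reading off the reduced rows gives x_1 = -5/2, x_2 = 11/5.

x_1 = -5/2, x_2 = 11/5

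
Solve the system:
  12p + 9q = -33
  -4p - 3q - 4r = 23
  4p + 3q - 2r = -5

infinitely many solutions

Row-reduce:
R1 ← R1 / (12).
R2 ← R2 + 4·R1.
R3 ← R3 − 4·R1.
R2 ← R2 / (-4).
R3 ← R3 + 2·R2.
Rank is 2 with 3 unknowns, leaving q free.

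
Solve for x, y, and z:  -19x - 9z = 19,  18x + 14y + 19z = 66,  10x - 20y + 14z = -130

x = -1, y = 6, z = 0

Row-reduce the augmented matrix:
R1 ← R1 / (-19).
R2 ← R2 − 18·R1.
R3 ← R3 − 10·R1.
R2 ← R2 / (14).
R3 ← R3 + 20·R2.
R3 ← R3 / (3222/133).
R1 ← R1 − 9/19·R3.
R2 ← R2 − 199/266·R3.
Reading off the reduced rows gives x = -1, y = 6, z = 0.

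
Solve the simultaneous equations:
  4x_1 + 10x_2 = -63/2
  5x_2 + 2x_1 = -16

no solution

Row-reduce:
R1 ← R1 / (4).
R2 ← R2 − 2·R1.
Row 2 reduces to 0 = -1/4, a contradiction. The system is inconsistent.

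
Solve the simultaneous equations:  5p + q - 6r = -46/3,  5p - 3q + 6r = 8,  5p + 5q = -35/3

p = -1, q = -4/3, r = 3/2

Row-reduce the augmented matrix:
R1 ← R1 / (5).
R2 ← R2 − 5·R1.
R3 ← R3 − 5·R1.
R2 ← R2 / (-4).
R1 ← R1 − 1/5·R2.
R3 ← R3 − 4·R2.
R3 ← R3 / (18).
R1 ← R1 + 3/5·R3.
R2 ← R2 + 3·R3.
Reading off the reduced rows gives p = -1, q = -4/3, r = 3/2.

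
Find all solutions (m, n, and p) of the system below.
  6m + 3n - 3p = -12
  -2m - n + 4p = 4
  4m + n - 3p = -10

m = -3, n = 2, p = 0

Row-reduce the augmented matrix:
R1 ← R1 / (6).
R2 ← R2 + 2·R1.
R3 ← R3 − 4·R1.
Swap R2 and R3.
R2 ← R2 / (-1).
R1 ← R1 − 1/2·R2.
R3 ← R3 / (3).
R1 ← R1 + 1·R3.
R2 ← R2 − 1·R3.
Reading off the reduced rows gives m = -3, n = 2, p = 0.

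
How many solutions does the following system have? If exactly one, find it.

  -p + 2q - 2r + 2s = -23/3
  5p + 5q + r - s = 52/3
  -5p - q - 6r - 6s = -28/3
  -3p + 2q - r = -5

p = 5/3, q = 1, r = 2, s = -2

Row-reduce the augmented matrix:
R1 ← R1 / (-1).
R2 ← R2 − 5·R1.
R3 ← R3 + 5·R1.
R4 ← R4 + 3·R1.
R2 ← R2 / (15).
R1 ← R1 + 2·R2.
R3 ← R3 + 11·R2.
R4 ← R4 + 4·R2.
R3 ← R3 / (-13/5).
R1 ← R1 − 4/5·R3.
R2 ← R2 + 3/5·R3.
R4 ← R4 − 13/5·R3.
R4 ← R4 / (-13).
R1 ← R1 + 48/13·R4.
R2 ← R2 − 36/13·R4.
R3 ← R3 − 47/13·R4.
Reading off the reduced rows gives p = 5/3, q = 1, r = 2, s = -2.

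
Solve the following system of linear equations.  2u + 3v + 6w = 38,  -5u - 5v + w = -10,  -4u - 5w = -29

u = 1, v = 2, w = 5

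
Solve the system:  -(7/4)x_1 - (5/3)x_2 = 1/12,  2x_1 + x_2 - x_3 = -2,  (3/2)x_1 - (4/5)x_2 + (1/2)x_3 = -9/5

Row-reduce the augmented matrix:
R1 ← R1 / (-7/4).
R2 ← R2 − 2·R1.
R3 ← R3 − 3/2·R1.
R2 ← R2 / (-19/21).
R1 ← R1 − 20/21·R2.
R3 ← R3 + 78/35·R2.
R3 ← R3 / (563/190).
R1 ← R1 + 20/19·R3.
R2 ← R2 − 21/19·R3.
Reading off the reduced rows gives x_1 = -1, x_2 = 1, x_3 = 1.

x_1 = -1, x_2 = 1, x_3 = 1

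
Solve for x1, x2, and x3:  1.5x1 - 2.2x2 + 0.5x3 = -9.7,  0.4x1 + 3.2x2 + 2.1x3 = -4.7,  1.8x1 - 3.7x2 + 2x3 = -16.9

x1 = -4, x2 = 1, x3 = -3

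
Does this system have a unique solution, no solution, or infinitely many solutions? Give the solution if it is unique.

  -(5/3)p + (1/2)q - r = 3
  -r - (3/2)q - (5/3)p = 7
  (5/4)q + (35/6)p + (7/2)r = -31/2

no solution

Row-reduce:
R1 ← R1 / (-5/3).
R2 ← R2 + 5/3·R1.
R3 ← R3 − 35/6·R1.
R2 ← R2 / (-2).
R1 ← R1 + 3/10·R2.
R3 ← R3 − 3·R2.
Row 3 reduces to 0 = 1, a contradiction. The system is inconsistent.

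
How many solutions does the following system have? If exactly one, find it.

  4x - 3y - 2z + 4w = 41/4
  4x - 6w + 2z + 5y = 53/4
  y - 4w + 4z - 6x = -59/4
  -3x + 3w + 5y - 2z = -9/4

Row-reduce the augmented matrix:
R1 ← R1 / (4).
R2 ← R2 − 4·R1.
R3 ← R3 + 6·R1.
R4 ← R4 + 3·R1.
R2 ← R2 / (8).
R1 ← R1 + 3/4·R2.
R3 ← R3 + 7/2·R2.
R4 ← R4 − 11/4·R2.
R3 ← R3 / (11/4).
R1 ← R1 + 1/8·R3.
R2 ← R2 − 1/2·R3.
R4 ← R4 + 39/8·R3.
R4 ← R4 / (115/22).
R1 ← R1 + 1/22·R4.
R2 ← R2 + 9/11·R4.
R3 ← R3 + 19/22·R4.
Reading off the reduced rows gives x = 3, y = 5/4, z = 2, w = 3/2.

x = 3, y = 5/4, z = 2, w = 3/2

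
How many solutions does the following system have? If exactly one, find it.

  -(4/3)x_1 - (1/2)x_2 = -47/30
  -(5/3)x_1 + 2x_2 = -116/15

x_1 = 2, x_2 = -11/5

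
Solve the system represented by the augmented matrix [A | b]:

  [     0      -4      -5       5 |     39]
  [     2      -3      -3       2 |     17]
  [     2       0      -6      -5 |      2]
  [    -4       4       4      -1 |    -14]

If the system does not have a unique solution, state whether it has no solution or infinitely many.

Row-reduce the augmented matrix:
Swap R1 and R2.
R1 ← R1 / (2).
R3 ← R3 − 2·R1.
R4 ← R4 + 4·R1.
R2 ← R2 / (-4).
R1 ← R1 + 3/2·R2.
R3 ← R3 − 3·R2.
R4 ← R4 + 2·R2.
R3 ← R3 / (-27/4).
R1 ← R1 − 3/8·R3.
R2 ← R2 − 5/4·R3.
R4 ← R4 − 1/2·R3.
R4 ← R4 / (7/27).
R1 ← R1 + 19/18·R4.
R2 ← R2 + 50/27·R4.
R3 ← R3 − 13/27·R4.
Reading off the reduced rows gives x_1 = 1, x_2 = 4, x_3 = -5, x_4 = 6.

x_1 = 1, x_2 = 4, x_3 = -5, x_4 = 6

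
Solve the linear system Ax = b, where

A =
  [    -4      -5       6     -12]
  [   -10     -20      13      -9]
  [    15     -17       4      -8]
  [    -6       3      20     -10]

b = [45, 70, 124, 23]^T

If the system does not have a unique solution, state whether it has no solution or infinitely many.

Row-reduce the augmented matrix:
R1 ← R1 / (-4).
R2 ← R2 + 10·R1.
R3 ← R3 − 15·R1.
R4 ← R4 + 6·R1.
R2 ← R2 / (-15/2).
R1 ← R1 − 5/4·R2.
R3 ← R3 + 143/4·R2.
R4 ← R4 − 21/2·R2.
R3 ← R3 / (1081/30).
R1 ← R1 + 11/6·R3.
R2 ← R2 − 4/15·R3.
R4 ← R4 − 41/5·R3.
R4 ← R4 / (78092/1081).
R1 ← R1 + 1394/1081·R4.
R2 ← R2 + 1802/1081·R4.
R3 ← R3 + 4593/1081·R4.
Reading off the reduced rows gives x_1 = 3, x_2 = -3, x_3 = 1, x_4 = -3.

x_1 = 3, x_2 = -3, x_3 = 1, x_4 = -3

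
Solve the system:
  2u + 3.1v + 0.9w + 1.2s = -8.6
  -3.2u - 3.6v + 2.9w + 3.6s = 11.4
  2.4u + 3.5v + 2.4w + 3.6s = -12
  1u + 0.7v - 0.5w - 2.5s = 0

u = -4, v = 0, w = 2, s = -2

Row-reduce the augmented matrix:
R1 ← R1 / (2).
R2 ← R2 + 16/5·R1.
R3 ← R3 − 12/5·R1.
R4 ← R4 − 1·R1.
R2 ← R2 / (34/25).
R1 ← R1 − 31/20·R2.
R3 ← R3 + 11/50·R2.
R4 ← R4 + 17/20·R2.
R3 ← R3 / (275/136).
R1 ← R1 + 1223/272·R3.
R2 ← R2 − 217/68·R3.
R4 ← R4 − 141/80·R3.
R4 ← R4 / (-31777/13750).
R1 ← R1 − 1509/1375·R4.
R2 ← R2 + 1044/1375·R4.
R3 ← R3 − 2076/1375·R4.
Reading off the reduced rows gives u = -4, v = 0, w = 2, s = -2.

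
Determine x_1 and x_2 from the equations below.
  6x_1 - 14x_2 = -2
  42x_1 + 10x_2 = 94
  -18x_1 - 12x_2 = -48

Row-reduce the augmented matrix:
R1 ← R1 / (6).
R2 ← R2 − 42·R1.
R3 ← R3 + 18·R1.
R2 ← R2 / (108).
R1 ← R1 + 7/3·R2.
R3 ← R3 + 54·R2.
R3 reduces to 0 = 0, so the extra equation is consistent.
Reading off the reduced rows gives x_1 = 2, x_2 = 1.

x_1 = 2, x_2 = 1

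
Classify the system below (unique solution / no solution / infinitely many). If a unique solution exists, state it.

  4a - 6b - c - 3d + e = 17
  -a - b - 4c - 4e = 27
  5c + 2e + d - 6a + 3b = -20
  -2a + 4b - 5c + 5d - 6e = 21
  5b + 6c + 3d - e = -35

Row-reduce the augmented matrix:
R1 ← R1 / (4).
R2 ← R2 + 1·R1.
R3 ← R3 + 6·R1.
R4 ← R4 + 2·R1.
R2 ← R2 / (-5/2).
R1 ← R1 + 3/2·R2.
R3 ← R3 + 6·R2.
R4 ← R4 − 1·R2.
R5 ← R5 − 5·R2.
R3 ← R3 / (137/10).
R1 ← R1 − 23/10·R3.
R2 ← R2 − 17/10·R3.
R4 ← R4 + 36/5·R3.
R5 ← R5 + 5/2·R3.
R4 ← R4 / (316/137).
R1 ← R1 + 2/137·R4.
R2 ← R2 − 70/137·R4.
R3 ← R3 + 17/137·R4.
R5 ← R5 − 163/137·R4.
R5 ← R5 / (-1895/316).
R1 ← R1 − 63/158·R5.
R2 ← R2 − 7/158·R5.
R3 ← R3 − 281/316·R5.
R4 ← R4 + 59/316·R5.
Reading off the reduced rows gives a = -2, b = -5, c = -3, d = 2, e = -2.

a = -2, b = -5, c = -3, d = 2, e = -2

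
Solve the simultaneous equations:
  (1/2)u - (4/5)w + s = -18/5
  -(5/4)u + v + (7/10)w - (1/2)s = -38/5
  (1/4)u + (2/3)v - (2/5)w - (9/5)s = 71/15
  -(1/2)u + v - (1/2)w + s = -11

Row-reduce:
R1 ← R1 / (1/2).
R2 ← R2 + 5/4·R1.
R3 ← R3 − 1/4·R1.
R4 ← R4 + 1/2·R1.
R3 ← R3 − 2/3·R2.
R4 ← R4 − 1·R2.
R3 ← R3 / (13/15).
R1 ← R1 + 8/5·R3.
R2 ← R2 + 13/10·R3.
Row 4 reduces to 0 = 2, a contradiction. The system is inconsistent.

no solution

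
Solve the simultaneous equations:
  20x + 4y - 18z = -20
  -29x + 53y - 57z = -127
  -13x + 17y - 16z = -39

infinitely many solutions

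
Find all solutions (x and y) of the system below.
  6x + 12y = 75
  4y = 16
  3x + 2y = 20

no solution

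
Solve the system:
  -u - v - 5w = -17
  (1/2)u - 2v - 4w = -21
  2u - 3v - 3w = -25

infinitely many solutions

Row-reduce:
R1 ← R1 / (-1).
R2 ← R2 − 1/2·R1.
R3 ← R3 − 2·R1.
R2 ← R2 / (-5/2).
R1 ← R1 − 1·R2.
R3 ← R3 + 5·R2.
Rank is 2 with 3 unknowns, leaving w free.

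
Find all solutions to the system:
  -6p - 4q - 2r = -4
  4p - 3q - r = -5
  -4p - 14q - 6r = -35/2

no solution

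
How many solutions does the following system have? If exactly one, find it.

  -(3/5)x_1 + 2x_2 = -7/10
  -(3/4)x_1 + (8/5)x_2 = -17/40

x_1 = -1/2, x_2 = -1/2

Row-reduce the augmented matrix:
R1 ← R1 / (-3/5).
R2 ← R2 + 3/4·R1.
R2 ← R2 / (-9/10).
R1 ← R1 + 10/3·R2.
Reading off the reduced rows gives x_1 = -1/2, x_2 = -1/2.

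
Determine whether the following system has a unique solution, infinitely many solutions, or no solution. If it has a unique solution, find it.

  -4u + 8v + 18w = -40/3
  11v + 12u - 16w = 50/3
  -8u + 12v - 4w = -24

u = 2, v = -2/3, w = 0

Row-reduce the augmented matrix:
R1 ← R1 / (-4).
R2 ← R2 − 12·R1.
R3 ← R3 + 8·R1.
R2 ← R2 / (35).
R1 ← R1 + 2·R2.
R3 ← R3 + 4·R2.
R3 ← R3 / (-1248/35).
R1 ← R1 + 163/70·R3.
R2 ← R2 − 38/35·R3.
Reading off the reduced rows gives u = 2, v = -2/3, w = 0.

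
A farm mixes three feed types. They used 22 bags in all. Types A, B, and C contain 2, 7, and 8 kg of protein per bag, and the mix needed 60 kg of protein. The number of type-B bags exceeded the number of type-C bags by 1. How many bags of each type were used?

type-A bags: 19, type-B bags: 2, type-C bags: 1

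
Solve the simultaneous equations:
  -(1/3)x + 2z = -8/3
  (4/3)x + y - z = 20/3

Row-reduce:
R1 ← R1 / (-1/3).
R2 ← R2 − 4/3·R1.
Rank is 2 with 3 unknowns, leaving z free.

infinitely many solutions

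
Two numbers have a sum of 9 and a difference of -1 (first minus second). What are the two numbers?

first number: 4, second number: 5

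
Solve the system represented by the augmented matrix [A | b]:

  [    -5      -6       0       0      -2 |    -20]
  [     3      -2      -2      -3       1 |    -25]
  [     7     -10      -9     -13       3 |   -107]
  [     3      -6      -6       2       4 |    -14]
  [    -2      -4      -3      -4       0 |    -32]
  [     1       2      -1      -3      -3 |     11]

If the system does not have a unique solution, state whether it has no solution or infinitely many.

x_1 = 0, x_2 = 5, x_3 = -4, x_4 = 6, x_5 = -5

Row-reduce the augmented matrix:
R1 ← R1 / (-5).
R2 ← R2 − 3·R1.
R3 ← R3 − 7·R1.
R4 ← R4 − 3·R1.
R5 ← R5 + 2·R1.
R6 ← R6 − 1·R1.
R2 ← R2 / (-28/5).
R1 ← R1 − 6/5·R2.
R3 ← R3 + 92/5·R2.
R4 ← R4 + 48/5·R2.
R5 ← R5 + 8/5·R2.
R6 ← R6 − 4/5·R2.
R3 ← R3 / (-17/7).
R1 ← R1 + 3/7·R3.
R2 ← R2 − 5/14·R3.
R4 ← R4 + 18/7·R3.
R5 ← R5 + 17/7·R3.
R6 ← R6 + 9/7·R3.
R4 ← R4 / (178/17).
R1 ← R1 + 3/34·R4.
R2 ← R2 − 5/68·R4.
R3 ← R3 − 22/17·R4.
R6 ← R6 + 30/17·R4.
Swap R5 and R6.
R5 ← R5 / (-312/89).
R1 ← R1 − 20/89·R5.
R2 ← R2 − 13/89·R5.
R3 ← R3 + 56/89·R5.
R4 ← R4 − 19/89·R5.
R6 reduces to 0 = 0, so the extra equation is consistent.
Reading off the reduced rows gives x_1 = 0, x_2 = 5, x_3 = -4, x_4 = 6, x_5 = -5.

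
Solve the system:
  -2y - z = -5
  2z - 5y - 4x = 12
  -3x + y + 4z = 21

Row-reduce the augmented matrix:
Swap R1 and R2.
R1 ← R1 / (-4).
R3 ← R3 + 3·R1.
R2 ← R2 / (-2).
R1 ← R1 − 5/4·R2.
R3 ← R3 − 19/4·R2.
R3 ← R3 / (1/8).
R1 ← R1 + 9/8·R3.
R2 ← R2 − 1/2·R3.
Reading off the reduced rows gives x = -5, y = 2, z = 1.

x = -5, y = 2, z = 1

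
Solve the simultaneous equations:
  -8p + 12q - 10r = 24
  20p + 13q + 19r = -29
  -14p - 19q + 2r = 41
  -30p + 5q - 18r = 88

Row-reduce:
R1 ← R1 / (-8).
R2 ← R2 − 20·R1.
R3 ← R3 + 14·R1.
R4 ← R4 + 30·R1.
R2 ← R2 / (43).
R1 ← R1 + 3/2·R2.
R3 ← R3 + 40·R2.
R4 ← R4 + 40·R2.
R3 ← R3 / (1197/86).
R1 ← R1 − 179/172·R3.
R2 ← R2 + 6/43·R3.
R4 ← R4 − 1197/86·R3.
Row 4 reduces to 0 = -1, a contradiction. The system is inconsistent.

no solution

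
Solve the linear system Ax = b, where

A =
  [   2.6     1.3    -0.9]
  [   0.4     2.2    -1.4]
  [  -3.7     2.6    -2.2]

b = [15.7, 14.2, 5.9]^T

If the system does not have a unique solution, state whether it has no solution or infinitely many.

Row-reduce the augmented matrix:
R1 ← R1 / (13/5).
R2 ← R2 − 2/5·R1.
R3 ← R3 + 37/10·R1.
R2 ← R2 / (2).
R1 ← R1 − 1/2·R2.
R3 ← R3 − 89/20·R2.
R3 ← R3 / (-219/325).
R1 ← R1 + 2/65·R3.
R2 ← R2 + 41/65·R3.
Reading off the reduced rows gives x_1 = 3, x_2 = 4, x_3 = -3.

x_1 = 3, x_2 = 4, x_3 = -3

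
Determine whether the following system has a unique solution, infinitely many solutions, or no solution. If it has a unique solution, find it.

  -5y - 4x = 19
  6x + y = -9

x = -1, y = -3

Row-reduce the augmented matrix:
R1 ← R1 / (-4).
R2 ← R2 − 6·R1.
R2 ← R2 / (-13/2).
R1 ← R1 − 5/4·R2.
Reading off the reduced rows gives x = -1, y = -3.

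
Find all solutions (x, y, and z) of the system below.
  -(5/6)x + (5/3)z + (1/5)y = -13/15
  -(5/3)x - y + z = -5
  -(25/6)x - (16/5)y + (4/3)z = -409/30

no solution

Row-reduce:
R1 ← R1 / (-5/6).
R2 ← R2 + 5/3·R1.
R3 ← R3 + 25/6·R1.
R2 ← R2 / (-7/5).
R1 ← R1 + 6/25·R2.
R3 ← R3 + 21/5·R2.
Row 3 reduces to 0 = 1/2, a contradiction. The system is inconsistent.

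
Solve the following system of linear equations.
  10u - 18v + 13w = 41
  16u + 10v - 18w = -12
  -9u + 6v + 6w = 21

u = 3, v = 3, w = 5

Row-reduce the augmented matrix:
R1 ← R1 / (10).
R2 ← R2 − 16·R1.
R3 ← R3 + 9·R1.
R2 ← R2 / (194/5).
R1 ← R1 + 9/5·R2.
R3 ← R3 + 51/5·R2.
R3 ← R3 / (15/2).
R1 ← R1 + 1/2·R3.
R2 ← R2 + 1·R3.
Reading off the reduced rows gives u = 3, v = 3, w = 5.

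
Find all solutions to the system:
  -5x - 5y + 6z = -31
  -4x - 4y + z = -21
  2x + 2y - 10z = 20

infinitely many solutions

Row-reduce:
R1 ← R1 / (-5).
R2 ← R2 + 4·R1.
R3 ← R3 − 2·R1.
R2 ← R2 / (-19/5).
R1 ← R1 + 6/5·R2.
R3 ← R3 + 38/5·R2.
Rank is 2 with 3 unknowns, leaving y free.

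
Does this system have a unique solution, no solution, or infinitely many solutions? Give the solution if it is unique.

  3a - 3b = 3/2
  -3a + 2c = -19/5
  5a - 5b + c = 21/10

Row-reduce the augmented matrix:
R1 ← R1 / (3).
R2 ← R2 + 3·R1.
R3 ← R3 − 5·R1.
R2 ← R2 / (-3).
R1 ← R1 + 1·R2.
R1 ← R1 + 2/3·R3.
R2 ← R2 + 2/3·R3.
Reading off the reduced rows gives a = 1, b = 1/2, c = -2/5.

a = 1, b = 1/2, c = -2/5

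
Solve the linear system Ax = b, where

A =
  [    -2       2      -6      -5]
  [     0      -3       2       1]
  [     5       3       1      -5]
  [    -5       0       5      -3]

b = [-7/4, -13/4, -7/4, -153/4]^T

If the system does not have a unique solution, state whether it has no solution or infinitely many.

x_1 = 3, x_2 = 0, x_3 = -3, x_4 = 11/4

Row-reduce the augmented matrix:
R1 ← R1 / (-2).
R3 ← R3 − 5·R1.
R4 ← R4 + 5·R1.
R2 ← R2 / (-3).
R1 ← R1 + 1·R2.
R3 ← R3 − 8·R2.
R4 ← R4 + 5·R2.
R3 ← R3 / (-26/3).
R1 ← R1 − 7/3·R3.
R2 ← R2 + 2/3·R3.
R4 ← R4 − 50/3·R3.
R4 ← R4 / (-269/13).
R1 ← R1 + 95/52·R4.
R2 ← R2 − 21/26·R4.
R3 ← R3 − 89/52·R4.
Reading off the reduced rows gives x_1 = 3, x_2 = 0, x_3 = -3, x_4 = 11/4.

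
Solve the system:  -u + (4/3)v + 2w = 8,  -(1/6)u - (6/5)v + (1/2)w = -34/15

Row-reduce:
R1 ← R1 / (-1).
R2 ← R2 + 1/6·R1.
R2 ← R2 / (-64/45).
R1 ← R1 + 4/3·R2.
Rank is 2 with 3 unknowns, leaving w free.

infinitely many solutions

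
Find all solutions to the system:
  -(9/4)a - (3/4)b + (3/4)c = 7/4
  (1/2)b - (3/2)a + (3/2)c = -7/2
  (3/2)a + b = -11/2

Row-reduce:
R1 ← R1 / (-9/4).
R2 ← R2 + 3/2·R1.
R3 ← R3 − 3/2·R1.
R1 ← R1 − 1/3·R2.
R3 ← R3 − 1/2·R2.
Row 3 reduces to 0 = -2, a contradiction. The system is inconsistent.

no solution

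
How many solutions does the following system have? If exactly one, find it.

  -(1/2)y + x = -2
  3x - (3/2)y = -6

infinitely many solutions

Row-reduce:
R2 ← R2 − 3·R1.
Rank is 1 with 2 unknowns, leaving y free.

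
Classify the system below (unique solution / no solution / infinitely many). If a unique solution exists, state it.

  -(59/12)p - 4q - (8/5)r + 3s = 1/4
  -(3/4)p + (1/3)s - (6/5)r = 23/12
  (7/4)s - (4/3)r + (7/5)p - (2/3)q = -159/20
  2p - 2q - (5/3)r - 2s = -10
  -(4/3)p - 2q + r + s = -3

Row-reduce:
R1 ← R1 / (-59/12).
R2 ← R2 + 3/4·R1.
R3 ← R3 − 7/5·R1.
R4 ← R4 − 2·R1.
R5 ← R5 + 4/3·R1.
R2 ← R2 / (36/59).
R1 ← R1 − 48/59·R2.
R3 ← R3 + 1598/885·R2.
R4 ← R4 + 214/59·R2.
R5 ← R5 + 54/59·R2.
R3 ← R3 / (-1039/225).
R1 ← R1 − 8/5·R3.
R2 ← R2 + 47/30·R3.
R4 ← R4 + 8·R3.
R4 ← R4 / (-151289/28053).
R1 ← R1 − 1030/3117·R4.
R2 ← R2 + 71999/74808·R4.
R3 ← R3 + 18115/37404·R4.
Row 5 reduces to 0 = -1/4, a contradiction. The system is inconsistent.

no solution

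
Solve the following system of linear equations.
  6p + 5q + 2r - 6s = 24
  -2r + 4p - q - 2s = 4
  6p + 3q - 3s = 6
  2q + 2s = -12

p = -2, q = 0, r = 0, s = -6

Row-reduce the augmented matrix:
R1 ← R1 / (6).
R2 ← R2 − 4·R1.
R3 ← R3 − 6·R1.
R2 ← R2 / (-13/3).
R1 ← R1 − 5/6·R2.
R3 ← R3 + 2·R2.
R4 ← R4 − 2·R2.
R3 ← R3 / (-6/13).
R1 ← R1 + 4/13·R3.
R2 ← R2 − 10/13·R3.
R4 ← R4 + 20/13·R3.
R4 ← R4 / (-4).
R1 ← R1 + 2·R4.
R2 ← R2 − 3·R4.
R3 ← R3 + 9/2·R4.
Reading off the reduced rows gives p = -2, q = 0, r = 0, s = -6.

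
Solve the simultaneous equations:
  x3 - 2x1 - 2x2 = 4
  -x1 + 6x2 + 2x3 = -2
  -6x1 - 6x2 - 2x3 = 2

Row-reduce the augmented matrix:
R1 ← R1 / (-2).
R2 ← R2 + 1·R1.
R3 ← R3 + 6·R1.
R2 ← R2 / (7).
R1 ← R1 − 1·R2.
R3 ← R3 / (-5).
R1 ← R1 + 5/7·R3.
R2 ← R2 − 3/14·R3.
Reading off the reduced rows gives x1 = 0, x2 = -1, x3 = 2.

x1 = 0, x2 = -1, x3 = 2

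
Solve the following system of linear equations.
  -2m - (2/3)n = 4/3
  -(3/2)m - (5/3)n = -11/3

Row-reduce the augmented matrix:
R1 ← R1 / (-2).
R2 ← R2 + 3/2·R1.
R2 ← R2 / (-7/6).
R1 ← R1 − 1/3·R2.
Reading off the reduced rows gives m = -2, n = 4.

m = -2, n = 4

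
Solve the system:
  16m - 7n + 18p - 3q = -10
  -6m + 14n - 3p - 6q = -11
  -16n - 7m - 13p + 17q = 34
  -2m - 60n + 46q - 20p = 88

Row-reduce:
R1 ← R1 / (16).
R2 ← R2 + 6·R1.
R3 ← R3 + 7·R1.
R4 ← R4 + 2·R1.
R2 ← R2 / (91/8).
R1 ← R1 + 7/16·R2.
R3 ← R3 + 305/16·R2.
R4 ← R4 + 487/8·R2.
R3 ← R3 / (211/182).
R1 ← R1 − 33/26·R3.
R2 ← R2 − 30/91·R3.
R4 ← R4 − 211/91·R3.
Row 4 reduces to 0 = -2, a contradiction. The system is inconsistent.

no solution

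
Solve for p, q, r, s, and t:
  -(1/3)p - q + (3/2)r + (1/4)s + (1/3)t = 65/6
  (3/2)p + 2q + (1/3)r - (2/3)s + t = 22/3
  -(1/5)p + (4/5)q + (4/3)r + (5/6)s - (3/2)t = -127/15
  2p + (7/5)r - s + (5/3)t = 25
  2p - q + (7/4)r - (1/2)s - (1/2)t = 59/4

p = 2, q = -3, r = 5, s = -4, t = 6

Row-reduce the augmented matrix:
R1 ← R1 / (-1/3).
R2 ← R2 − 3/2·R1.
R3 ← R3 + 1/5·R1.
R4 ← R4 − 2·R1.
R5 ← R5 − 2·R1.
R2 ← R2 / (-5/2).
R1 ← R1 − 3·R2.
R3 ← R3 − 7/5·R2.
R4 ← R4 + 6·R2.
R5 ← R5 + 7·R2.
R3 ← R3 / (22/5).
R1 ← R1 − 4·R3.
R2 ← R2 + 17/6·R3.
R4 ← R4 + 33/5·R3.
R5 ← R5 + 109/12·R3.
R4 ← R4 / (81/100).
R1 ← R1 + 58/55·R4.
R2 ← R2 − 557/1320·R4.
R3 ← R3 − 47/220·R4.
R5 ← R5 − 875/528·R4.
R5 ← R5 / (-13627/32076).
R1 ← R1 + 3611/2673·R5.
R2 ← R2 − 8237/32076·R5.
R3 ← R3 − 1780/2673·R5.
R4 ← R4 + 835/243·R5.
Reading off the reduced rows gives p = 2, q = -3, r = 5, s = -4, t = 6.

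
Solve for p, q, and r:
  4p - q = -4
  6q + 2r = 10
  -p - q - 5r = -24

Row-reduce the augmented matrix:
R1 ← R1 / (4).
R3 ← R3 + 1·R1.
R2 ← R2 / (6).
R1 ← R1 + 1/4·R2.
R3 ← R3 + 5/4·R2.
R3 ← R3 / (-55/12).
R1 ← R1 − 1/12·R3.
R2 ← R2 − 1/3·R3.
Reading off the reduced rows gives p = -1, q = 0, r = 5.

p = -1, q = 0, r = 5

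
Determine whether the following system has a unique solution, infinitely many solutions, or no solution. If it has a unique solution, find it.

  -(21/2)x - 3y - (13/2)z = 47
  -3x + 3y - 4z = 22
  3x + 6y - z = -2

infinitely many solutions

Row-reduce:
R1 ← R1 / (-21/2).
R2 ← R2 + 3·R1.
R3 ← R3 − 3·R1.
R2 ← R2 / (27/7).
R1 ← R1 − 2/7·R2.
R3 ← R3 − 36/7·R2.
Rank is 2 with 3 unknowns, leaving z free.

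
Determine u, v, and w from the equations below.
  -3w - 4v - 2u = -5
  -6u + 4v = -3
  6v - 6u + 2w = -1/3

Row-reduce the augmented matrix:
R1 ← R1 / (-2).
R2 ← R2 + 6·R1.
R3 ← R3 + 6·R1.
R2 ← R2 / (16).
R1 ← R1 − 2·R2.
R3 ← R3 − 18·R2.
R3 ← R3 / (7/8).
R1 ← R1 − 3/8·R3.
R2 ← R2 − 9/16·R3.
Reading off the reduced rows gives u = 1/2, v = 0, w = 4/3.

u = 1/2, v = 0, w = 4/3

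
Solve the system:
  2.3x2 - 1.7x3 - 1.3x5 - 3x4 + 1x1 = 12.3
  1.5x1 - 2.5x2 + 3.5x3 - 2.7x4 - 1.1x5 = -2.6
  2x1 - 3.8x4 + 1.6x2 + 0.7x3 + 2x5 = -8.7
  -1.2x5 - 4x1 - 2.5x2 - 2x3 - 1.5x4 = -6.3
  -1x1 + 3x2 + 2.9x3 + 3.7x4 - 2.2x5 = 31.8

Row-reduce the augmented matrix:
R2 ← R2 − 3/2·R1.
R3 ← R3 − 2·R1.
R4 ← R4 + 4·R1.
R5 ← R5 + 1·R1.
R2 ← R2 / (-119/20).
R1 ← R1 − 23/10·R2.
R3 ← R3 + 3·R2.
R4 ← R4 − 67/10·R2.
R5 ← R5 − 53/10·R2.
R3 ← R3 / (1249/1190).
R1 ← R1 − 76/119·R3.
R2 ← R2 + 121/119·R3.
R4 ← R4 + 473/238·R3.
R5 ← R5 − 7841/1190·R3.
R4 ← R4 / (-112733/12490).
R1 ← R1 + 19301/6245·R4.
R2 ← R2 − 1186/1249·R4.
R3 ← R3 − 1538/1249·R4.
R5 ← R5 + 72571/12490·R4.
R5 ← R5 / (-34396247/1127330).
R1 ← R1 + 2452283/563665·R5.
R2 ← R2 − 468595/112733·R5.
R3 ← R3 − 485814/112733·R5.
R4 ← R4 + 30673/112733·R5.
Reading off the reduced rows gives x1 = 0, x2 = 4, x3 = 1, x4 = 1, x5 = -6.

x1 = 0, x2 = 4, x3 = 1, x4 = 1, x5 = -6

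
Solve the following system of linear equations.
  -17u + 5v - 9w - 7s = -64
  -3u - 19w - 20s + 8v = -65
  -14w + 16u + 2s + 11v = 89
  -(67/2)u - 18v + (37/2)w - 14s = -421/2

Row-reduce:
R1 ← R1 / (-17).
R2 ← R2 + 3·R1.
R3 ← R3 − 16·R1.
R4 ← R4 + 67/2·R1.
R2 ← R2 / (121/17).
R1 ← R1 + 5/17·R2.
R3 ← R3 − 267/17·R2.
R4 ← R4 + 947/34·R2.
R3 ← R3 / (1930/121).
R1 ← R1 + 23/121·R3.
R2 ← R2 + 296/121·R3.
R4 ← R4 + 3860/121·R3.
Rank is 3 with 4 unknowns, leaving s free.

infinitely many solutions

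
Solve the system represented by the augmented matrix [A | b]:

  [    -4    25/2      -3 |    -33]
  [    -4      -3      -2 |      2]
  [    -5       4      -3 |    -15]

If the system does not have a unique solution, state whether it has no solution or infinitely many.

infinitely many solutions

Row-reduce:
R1 ← R1 / (-4).
R2 ← R2 + 4·R1.
R3 ← R3 + 5·R1.
R2 ← R2 / (-31/2).
R1 ← R1 + 25/8·R2.
R3 ← R3 + 93/8·R2.
Rank is 2 with 3 unknowns, leaving x_3 free.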